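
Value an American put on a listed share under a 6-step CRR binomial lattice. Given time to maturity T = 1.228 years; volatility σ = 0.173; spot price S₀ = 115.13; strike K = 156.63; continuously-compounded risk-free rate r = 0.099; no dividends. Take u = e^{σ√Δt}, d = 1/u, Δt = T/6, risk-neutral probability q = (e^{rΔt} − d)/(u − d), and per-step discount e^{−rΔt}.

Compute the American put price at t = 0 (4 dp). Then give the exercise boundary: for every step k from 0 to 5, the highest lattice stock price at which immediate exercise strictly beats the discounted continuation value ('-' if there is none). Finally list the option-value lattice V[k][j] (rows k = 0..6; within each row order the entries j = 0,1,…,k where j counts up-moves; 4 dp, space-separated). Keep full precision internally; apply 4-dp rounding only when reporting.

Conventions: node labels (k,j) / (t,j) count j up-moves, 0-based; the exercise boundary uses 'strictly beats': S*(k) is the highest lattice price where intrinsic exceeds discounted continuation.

price = 41.5000
boundary = 115.1300 124.5027 134.6384 145.5993 134.6384 145.5993
tree:
41.5000
50.1671 32.1273
58.1817 41.5000 21.9916
65.5930 50.1671 32.1273 11.0307
72.4464 58.1817 41.5000 21.9916 4.2041
78.7838 65.5930 50.1671 32.1273 11.0307 0.0000
84.6441 72.4464 58.1817 41.5000 21.9916 0.0000 0.0000

Δt=0.20467, u=1.08141, d=0.92472, q=0.61107, disc=e^(-rΔt)=0.97994
k=6 terminal: V=max(K-S,0) → 84.6441 72.4464 58.1817 41.5000 21.9916 0.0000 0.0000
k=5: j=0 S=77.8462 intr=78.7838 cont=75.6421 V=78.7838[EX]; j=1 S=91.0370 intr=65.5930 cont=62.4513 V=65.5930[EX]; j=2 S=106.4629 intr=50.1671 cont=47.0254 V=50.1671[EX]; j=3 S=124.5027 intr=32.1273 cont=28.9856 V=32.1273[EX]; j=4 S=145.5993 intr=11.0307 cont=8.3815 V=11.0307[EX]; j=5 S=170.2706 intr=0.0000 cont=0.0000 V=0.0000[hold]  S*(5)=145.5993
k=4: j=0 S=84.1836 intr=72.4464 cont=69.3047 V=72.4464[EX]; j=1 S=98.4483 intr=58.1817 cont=55.0400 V=58.1817[EX]; j=2 S=115.1300 intr=41.5000 cont=38.3583 V=41.5000[EX]; j=3 S=134.6384 intr=21.9916 cont=18.8499 V=21.9916[EX]; j=4 S=157.4524 intr=0.0000 cont=4.2041 V=4.2041[hold]  S*(4)=134.6384
k=3: j=0 S=91.0370 intr=65.5930 cont=62.4513 V=65.5930[EX]; j=1 S=106.4629 intr=50.1671 cont=47.0254 V=50.1671[EX]; j=2 S=124.5027 intr=32.1273 cont=28.9856 V=32.1273[EX]; j=3 S=145.5993 intr=11.0307 cont=10.8990 V=11.0307[EX]  S*(3)=145.5993
k=2: j=0 S=98.4483 intr=58.1817 cont=55.0400 V=58.1817[EX]; j=1 S=115.1300 intr=41.5000 cont=38.3583 V=41.5000[EX]; j=2 S=134.6384 intr=21.9916 cont=18.8499 V=21.9916[EX]  S*(2)=134.6384
k=1: j=0 S=106.4629 intr=50.1671 cont=47.0254 V=50.1671[EX]; j=1 S=124.5027 intr=32.1273 cont=28.9856 V=32.1273[EX]  S*(1)=124.5027
k=0: j=0 S=115.1300 intr=41.5000 cont=38.3583 V=41.5000[EX]  S*(0)=115.1300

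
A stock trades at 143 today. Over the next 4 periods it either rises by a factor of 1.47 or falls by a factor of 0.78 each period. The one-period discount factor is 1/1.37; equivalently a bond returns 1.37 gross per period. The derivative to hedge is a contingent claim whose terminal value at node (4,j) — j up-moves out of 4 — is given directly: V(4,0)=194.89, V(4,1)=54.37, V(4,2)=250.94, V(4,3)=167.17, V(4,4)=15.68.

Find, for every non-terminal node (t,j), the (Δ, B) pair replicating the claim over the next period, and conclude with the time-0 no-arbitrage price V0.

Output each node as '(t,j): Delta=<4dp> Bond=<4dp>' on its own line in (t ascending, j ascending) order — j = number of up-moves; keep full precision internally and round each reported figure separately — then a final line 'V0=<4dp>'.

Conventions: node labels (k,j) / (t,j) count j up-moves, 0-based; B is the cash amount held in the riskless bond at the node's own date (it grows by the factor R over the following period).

(0,0): Delta=-0.4382 Bond=88.9881
(1,0): Delta=-0.1072 Bond=84.9915
(1,1): Delta=-0.4680 Bond=128.1717
(2,0): Delta=1.7961 Bond=-49.1494
(2,1): Delta=-0.2783 Bond=144.5041
(2,2): Delta=-0.4850 Bond=180.8650
(3,0): Delta=-3.0010 Bond=258.2034
(3,1): Delta=2.2275 Bond=-122.5106
(3,2): Delta=-0.5037 Bond=252.2894
(3,3): Delta=-0.4833 Bond=247.0216
V0=26.3269

The replicating-portfolio and risk-neutral prices coincide; use p* = (1.37−0.78)/(1.47−0.78) = 0.8551 for the latter.
Terminal payoffs: V(4,0)=194.8900, V(4,1)=54.3700, V(4,2)=250.9400, V(4,3)=167.1700, V(4,4)=15.6800
  t=3,j=0: stock 67.8609 → up 99.7556 (V=54.3700), down 52.9315 (V=194.8900). Price 54.5513; hedge Δ=-3.0010, bond B=258.2034.
  t=3,j=1: stock 127.8918 → up 188.0009 (V=250.9400), down 99.7556 (V=54.3700). Price 162.3734; hedge Δ=2.2275, bond B=-122.5106.
  t=3,j=2: stock 241.0268 → up 354.3094 (V=167.1700), down 188.0009 (V=250.9400). Price 130.8836; hedge Δ=-0.5037, bond B=252.2894.
  t=3,j=3: stock 454.2428 → up 667.7369 (V=15.6800), down 354.3094 (V=167.1700). Price 27.4709; hedge Δ=-0.4833, bond B=247.0216.
  t=2,j=0: stock 87.0012 → up 127.8918 (V=162.3734), down 67.8609 (V=54.5513). Price 107.1146; hedge Δ=1.7961, bond B=-49.1494.
  t=2,j=1: stock 163.9638 → up 241.0268 (V=130.8836), down 127.8918 (V=162.3734). Price 98.8667; hedge Δ=-0.2783, bond B=144.5041.
  t=2,j=2: stock 309.0087 → up 454.2428 (V=27.4709), down 241.0268 (V=130.8836). Price 30.9914; hedge Δ=-0.4850, bond B=180.8650.
  t=1,j=0: stock 111.5400 → up 163.9638 (V=98.8667), down 87.0012 (V=107.1146). Price 73.0380; hedge Δ=-0.1072, bond B=84.9915.
  t=1,j=1: stock 210.2100 → up 309.0087 (V=30.9914), down 163.9638 (V=98.8667). Price 29.8018; hedge Δ=-0.4680, bond B=128.1717.
  t=0,j=0: stock 143.0000 → up 210.2100 (V=29.8018), down 111.5400 (V=73.0380). Price 26.3269; hedge Δ=-0.4382, bond B=88.9881.
Check: Δ(0,0)·S0 + B(0,0) = 26.3269 = V0.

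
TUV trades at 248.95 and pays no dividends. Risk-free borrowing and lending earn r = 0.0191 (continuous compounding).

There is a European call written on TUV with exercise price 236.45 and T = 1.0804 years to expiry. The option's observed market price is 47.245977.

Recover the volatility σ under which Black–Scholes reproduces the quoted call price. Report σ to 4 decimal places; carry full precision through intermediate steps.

sigma = 0.3836

At σ = 0.3836 the Black–Scholes value reproduces the quote:
σ√T = 0.3836·√1.0804 = 0.398723
d₁ = (ln(S/K) + (r+σ²/2)T) / (σ√T) = (ln(248.95/236.45) + (0.0191+0.3836²/2)·1.0804) / 0.398723 = (0.051515 + 0.100126) / 0.398723 = 0.380317
d₂ = d₁ − σ√T = 0.380317 − 0.398723 = -0.018406
e^{−rT} = 0.979576
N(d₁) = 0.648145,  N(d₂) = 0.492657
V = S·N(d₁) − K·e^{−rT}·N(d₂) = 161.355641 − 114.109664 = 47.245977 (the quoted price), and the Black–Scholes price is strictly increasing in σ, so σ is unique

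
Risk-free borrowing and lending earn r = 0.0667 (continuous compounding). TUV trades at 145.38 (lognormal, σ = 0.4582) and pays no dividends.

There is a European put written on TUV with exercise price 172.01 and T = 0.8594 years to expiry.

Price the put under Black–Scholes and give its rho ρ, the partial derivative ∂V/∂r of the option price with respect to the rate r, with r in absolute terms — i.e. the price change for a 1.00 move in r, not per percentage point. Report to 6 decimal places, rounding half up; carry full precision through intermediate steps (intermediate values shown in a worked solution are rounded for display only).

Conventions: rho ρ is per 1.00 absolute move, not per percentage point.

σ√T = 0.4582·√0.8594 = 0.424769
d₁ = (ln(S/K) + (r+σ²/2)T) / (σ√T) = (ln(145.38/172.01) + (0.0667+0.4582²/2)·0.8594) / 0.424769 = (-0.168202 + 0.147536) / 0.424769 = -0.048651
d₂ = d₁ − σ√T = -0.048651 − 0.424769 = -0.473420
e^{−rT} = 0.944290
N(−d₁) = 0.519401,  N(−d₂) = 0.682043
Put price V = K·e^{−rT}·N(−d₂) − S·N(−d₁) = 110.782430 − 75.510541 = 35.271889
ρ = −K·T·e^{−rT}·N(−d₂) = -95.206421

price = 35.271889
ρ = -95.206421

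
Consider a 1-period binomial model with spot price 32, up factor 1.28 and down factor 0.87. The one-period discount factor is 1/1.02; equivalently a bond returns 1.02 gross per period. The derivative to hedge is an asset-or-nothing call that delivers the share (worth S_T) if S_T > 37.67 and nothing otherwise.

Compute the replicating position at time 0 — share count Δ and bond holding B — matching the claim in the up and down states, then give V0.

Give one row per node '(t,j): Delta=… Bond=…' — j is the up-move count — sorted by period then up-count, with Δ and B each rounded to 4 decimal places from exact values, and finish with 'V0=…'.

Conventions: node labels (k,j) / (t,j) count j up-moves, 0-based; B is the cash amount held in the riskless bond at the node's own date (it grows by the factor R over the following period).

(0,0): Delta=3.1220 Bond=-85.2109
V0=14.6915

Arbitrage-free pricing uses the up-move probability p* = (R−d)/(u−d) = 0.3659, discounting each step at R = 1.02.
Expiry values: V(1,0)=0.0000, V(1,1)=40.9600
(0,0): S=32.0000. Δ = (V_up−V_dn)/(S_up−S_dn) = (40.9600−0.0000)/(40.9600−27.8400) = 3.1220. V = [p*·40.9600 + (1−p*)·0.0000]/1.02 = 14.6915. B = V − Δ·S = -85.2109.
Sanity check at the root: Δ(0,0)·S0 + B(0,0) reproduces V0 = 14.6915.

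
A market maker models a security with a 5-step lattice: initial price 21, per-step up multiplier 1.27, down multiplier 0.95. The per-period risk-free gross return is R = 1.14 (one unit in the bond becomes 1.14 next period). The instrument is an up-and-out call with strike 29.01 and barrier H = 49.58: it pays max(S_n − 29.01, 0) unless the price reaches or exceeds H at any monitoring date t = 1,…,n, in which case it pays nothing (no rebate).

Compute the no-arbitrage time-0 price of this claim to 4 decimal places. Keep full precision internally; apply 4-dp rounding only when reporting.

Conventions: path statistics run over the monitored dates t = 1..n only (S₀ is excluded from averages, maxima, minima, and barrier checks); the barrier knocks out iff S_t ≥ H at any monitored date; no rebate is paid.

price = 1.7642

With p* = (R−d)/(u−d) = 0.5938, sum probability × payoff across the paths and divide by R^5.
Enumerate all 2^5 = 32 price paths (U = up ×1.27, D = down ×0.95); each path with k up-moves has probability p*^k·(1−p*)^(5−k).
DDDDD: M=19.9500, payoff=0.0000, prob=0.011065
UDDDD: M=26.6700, payoff=0.0000, prob=0.016172
DUDDD: M=25.3365, payoff=0.0000, prob=0.016172
UUDDD: M=33.8709, payoff=0.0301, prob=0.023637
DDUDD: M=24.0697, payoff=0.0000, prob=0.016172
UDUDD: M=32.1774, payoff=0.0301, prob=0.023637
DUUDD: M=32.1774, payoff=0.0301, prob=0.023637
UUUDD: M=43.0160, payoff=9.8120, prob=0.034546
DDDUD: M=22.8662, payoff=0.0000, prob=0.016172
UDDUD: M=30.5685, payoff=0.0301, prob=0.023637
DUDUD: M=30.5685, payoff=0.0301, prob=0.023637
UUDUD: M=40.8652, payoff=9.8120, prob=0.034546
DDUUD: M=30.5685, payoff=0.0301, prob=0.023637
UDUUD: M=40.8652, payoff=9.8120, prob=0.034546
DUUUD: M=40.8652, payoff=9.8120, prob=0.034546
UUUUD: M=54.6304, payoff=0.0000, prob=0.050490
DDDDU: M=21.7229, payoff=0.0000, prob=0.016172
UDDDU: M=29.0401, payoff=0.0301, prob=0.023637
DUDDU: M=29.0401, payoff=0.0301, prob=0.023637
UUDDU: M=38.8220, payoff=9.8120, prob=0.034546
DDUDU: M=29.0401, payoff=0.0301, prob=0.023637
UDUDU: M=38.8220, payoff=9.8120, prob=0.034546
DUUDU: M=38.8220, payoff=9.8120, prob=0.034546
UUUDU: M=51.8989, payoff=0.0000, prob=0.050490
DDDUU: M=29.0401, payoff=0.0301, prob=0.023637
UDDUU: M=38.8220, payoff=9.8120, prob=0.034546
DUDUU: M=38.8220, payoff=9.8120, prob=0.034546
UUDUU: M=51.8989, payoff=0.0000, prob=0.050490
DDUUU: M=38.8220, payoff=9.8120, prob=0.034546
UDUUU: M=51.8989, payoff=0.0000, prob=0.050490
DUUUU: M=51.8989, payoff=0.0000, prob=0.050490
UUUUU: M=69.3806, payoff=0.0000, prob=0.073794
Price = Σ prob·payoff / R^5 = 3.396751 / 1.925415 = 1.7642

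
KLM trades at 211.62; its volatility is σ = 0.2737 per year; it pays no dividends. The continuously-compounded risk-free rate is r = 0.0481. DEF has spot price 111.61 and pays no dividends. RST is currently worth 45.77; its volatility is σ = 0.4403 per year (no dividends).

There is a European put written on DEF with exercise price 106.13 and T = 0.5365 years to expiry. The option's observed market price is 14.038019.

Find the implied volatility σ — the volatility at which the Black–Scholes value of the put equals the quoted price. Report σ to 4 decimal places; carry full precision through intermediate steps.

At σ = 0.5720 the Black–Scholes value reproduces the quote:
σ√T = 0.572·√0.5365 = 0.418968
d₁ = (ln(S/K) + (r+σ²/2)T) / (σ√T) = (ln(111.61/106.13) + (0.0481+0.572²/2)·0.5365) / 0.418968 = (0.050346 + 0.113573) / 0.418968 = 0.391244
d₂ = d₁ − σ√T = 0.391244 − 0.418968 = -0.027724
e^{−rT} = 0.974524
N(−d₁) = 0.347809,  N(−d₂) = 0.511059
V = K·e^{−rT}·N(−d₂) − S·N(−d₁) = 52.856927 − 38.818908 = 14.038019 (equal to the quote); since ∂V/∂σ > 0 for all σ, the implied volatility is unique

sigma = 0.5720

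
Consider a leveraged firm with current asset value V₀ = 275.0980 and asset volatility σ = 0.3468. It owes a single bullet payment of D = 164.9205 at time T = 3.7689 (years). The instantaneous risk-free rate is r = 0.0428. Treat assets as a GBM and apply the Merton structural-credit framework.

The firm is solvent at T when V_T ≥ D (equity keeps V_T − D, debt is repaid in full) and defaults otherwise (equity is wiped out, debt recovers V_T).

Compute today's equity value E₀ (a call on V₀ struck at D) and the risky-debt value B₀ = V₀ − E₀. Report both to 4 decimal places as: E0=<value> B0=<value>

Apply the equity-as-call identities (strike 164.9205, horizon 3.7689 years):
d₁ = [ln(V₀/D) + (r + σ²/2)T] / (σ√T)
   = [ln(275.0980/164.9205) + (0.0428 + 0.5·0.3468²)·3.7689] / (0.3468·√3.7689)
   = [0.511664 + 0.387952] / 0.673266 = 1.336198
d₂ = d₁ − σ√T = 1.336198 − 0.673266 = 0.662932
N(d₁) = 0.909258,  N(d₂) = 0.746313,  e^(−rT) = 0.851029
E₀ = V₀·N(d₁) − D·e^(−rT)·N(d₂)
   = 275.0980·0.909258 − 164.9205·0.851029·0.746313 = 145.388333
B₀ = V₀ − E₀ = 275.0980 − 145.388333 = 129.709667

E0=145.3883 B0=129.7097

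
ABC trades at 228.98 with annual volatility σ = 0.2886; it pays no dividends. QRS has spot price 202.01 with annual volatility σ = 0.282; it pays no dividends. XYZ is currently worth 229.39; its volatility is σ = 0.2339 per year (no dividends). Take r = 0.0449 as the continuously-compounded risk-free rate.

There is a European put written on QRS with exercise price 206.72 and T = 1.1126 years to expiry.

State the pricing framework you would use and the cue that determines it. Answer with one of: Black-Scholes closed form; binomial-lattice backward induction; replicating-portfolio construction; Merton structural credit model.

framework: Black-Scholes closed form

Key observation: a European claim on QRS (strike 206.72) — a lognormal (GBM) underlying with constant rate and volatility — has an exact closed-form value; no lattice or capital structure is involved.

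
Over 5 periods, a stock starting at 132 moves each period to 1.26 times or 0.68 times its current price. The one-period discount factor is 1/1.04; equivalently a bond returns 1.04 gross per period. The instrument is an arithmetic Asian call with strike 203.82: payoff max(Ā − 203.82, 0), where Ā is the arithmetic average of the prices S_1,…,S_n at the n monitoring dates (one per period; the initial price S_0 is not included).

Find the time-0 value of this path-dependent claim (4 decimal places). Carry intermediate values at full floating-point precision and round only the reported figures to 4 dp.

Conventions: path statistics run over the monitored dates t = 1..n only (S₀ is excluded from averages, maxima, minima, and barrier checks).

Risk-neutral up-probability p* = (R−d)/(u−d) = (1.04−0.68)/(1.26−0.68) = 0.6207; the claim prices as the p*-weighted sum of path payoffs discounted by R^5.
Enumerate all 2^5 = 32 price paths (U = up ×1.26, D = down ×0.68); each path with k up-moves has probability p*^k·(1−p*)^(5−k).
DDDDD: Ā=47.9434, payoff=0.0000, prob=0.007852
UDDDD: Ā=88.8364, payoff=0.0000, prob=0.012849
DUDDD: Ā=73.5244, payoff=0.0000, prob=0.012849
UUDDD: Ā=136.2363, payoff=0.0000, prob=0.021025
DDUDD: Ā=63.1122, payoff=0.0000, prob=0.012849
UDUDD: Ā=116.9432, payoff=0.0000, prob=0.021025
DUUDD: Ā=101.6312, payoff=0.0000, prob=0.021025
UUUDD: Ā=188.3166, payoff=0.0000, prob=0.034404
DDDUD: Ā=56.0319, payoff=0.0000, prob=0.012849
UDDUD: Ā=103.8239, payoff=0.0000, prob=0.021025
DUDUD: Ā=88.5119, payoff=0.0000, prob=0.021025
UUDUD: Ā=164.0073, payoff=0.0000, prob=0.034404
DDUUD: Ā=78.0997, payoff=0.0000, prob=0.021025
UDUUD: Ā=144.7142, payoff=0.0000, prob=0.034404
DUUUD: Ā=129.4022, payoff=0.0000, prob=0.034404
UUUUD: Ā=239.7746, payoff=35.9546, prob=0.056298
DDDDU: Ā=51.2173, payoff=0.0000, prob=0.012849
UDDDU: Ā=94.9027, payoff=0.0000, prob=0.021025
DUDDU: Ā=79.5907, payoff=0.0000, prob=0.021025
UUDDU: Ā=147.4769, payoff=0.0000, prob=0.034404
DDUDU: Ā=69.1786, payoff=0.0000, prob=0.021025
UDUDU: Ā=128.1838, payoff=0.0000, prob=0.034404
DUUDU: Ā=112.8718, payoff=0.0000, prob=0.034404
UUUDU: Ā=209.1449, payoff=5.3249, prob=0.056298
DDDUU: Ā=62.0983, payoff=0.0000, prob=0.021025
UDDUU: Ā=115.0645, payoff=0.0000, prob=0.034404
DUDUU: Ā=99.7525, payoff=0.0000, prob=0.034404
UUDUU: Ā=184.8355, payoff=0.0000, prob=0.056298
DDUUU: Ā=89.3403, payoff=0.0000, prob=0.034404
UDUUU: Ā=165.5424, payoff=0.0000, prob=0.056298
DUUUU: Ā=150.2304, payoff=0.0000, prob=0.056298
UUUUU: Ā=278.3681, payoff=74.5481, prob=0.092124
Price = Σ prob·payoff / R^5 = 9.191617 / 1.216653 = 7.5548

price = 7.5548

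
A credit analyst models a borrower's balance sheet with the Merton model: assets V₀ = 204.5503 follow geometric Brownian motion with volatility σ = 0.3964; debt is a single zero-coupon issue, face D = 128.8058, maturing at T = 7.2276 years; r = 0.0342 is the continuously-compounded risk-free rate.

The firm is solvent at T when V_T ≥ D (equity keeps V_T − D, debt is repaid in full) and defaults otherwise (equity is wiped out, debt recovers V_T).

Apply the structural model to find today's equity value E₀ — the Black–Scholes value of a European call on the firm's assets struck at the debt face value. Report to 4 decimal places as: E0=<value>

E0=125.3403

Apply the equity-as-call identities (strike 128.8058, horizon 7.2276 years):
d₁ = [ln(V₀/D) + (r + σ²/2)T] / (σ√T)
   = [ln(204.5503/128.8058) + (0.0342 + 0.5·0.3964²)·7.2276] / (0.3964·√7.2276)
   = [0.462508 + 0.815031] / 1.065690 = 1.198791
d₂ = d₁ − σ√T = 1.198791 − 1.065690 = 0.133102
N(d₁) = 0.884695,  N(d₂) = 0.552943,  e^(−rT) = 0.780997
E₀ = V₀·N(d₁) − D·e^(−rT)·N(d₂)
   = 204.5503·0.884695 − 128.8058·0.780997·0.552943 = 125.340285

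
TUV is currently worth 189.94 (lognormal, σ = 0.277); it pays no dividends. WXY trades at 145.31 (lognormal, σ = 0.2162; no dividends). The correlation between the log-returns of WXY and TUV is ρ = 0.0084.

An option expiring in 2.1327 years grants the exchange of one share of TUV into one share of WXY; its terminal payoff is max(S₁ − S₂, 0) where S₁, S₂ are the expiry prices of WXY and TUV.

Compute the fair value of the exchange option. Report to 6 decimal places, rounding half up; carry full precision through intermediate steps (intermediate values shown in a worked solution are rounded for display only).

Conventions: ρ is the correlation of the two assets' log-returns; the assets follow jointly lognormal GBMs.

σ_eff = √(σ₁² + σ₂² − 2ρσ₁σ₂) = √(0.2162² + 0.277² − 2·0.0084·0.2162·0.277) = 0.349950
d₁ = (ln(S₁/S₂) + (q₂ − q₁ + σ_eff²/2)T) / (σ_eff√T) = (ln(145.31/189.94) + (0.0 − 0.0 + 0.061233)·2.1327) / 0.511060 = -0.268556
d₂ = d₁ − σ_eff√T = -0.268556 − 0.511060 = -0.779615
N(d₁) = 0.394136,  N(d₂) = 0.217809
V = S₁·e^{−q₁T}·N(d₁) − S₂·e^{−q₂T}·N(d₂) = 57.271874 − 41.370586 = 15.901289
Key observation: the rate r is irrelevant here: denominating values in TUV turns the exchange into a ratio option on S₁/S₂, and discounting at r drops out.

exchange price = 15.901289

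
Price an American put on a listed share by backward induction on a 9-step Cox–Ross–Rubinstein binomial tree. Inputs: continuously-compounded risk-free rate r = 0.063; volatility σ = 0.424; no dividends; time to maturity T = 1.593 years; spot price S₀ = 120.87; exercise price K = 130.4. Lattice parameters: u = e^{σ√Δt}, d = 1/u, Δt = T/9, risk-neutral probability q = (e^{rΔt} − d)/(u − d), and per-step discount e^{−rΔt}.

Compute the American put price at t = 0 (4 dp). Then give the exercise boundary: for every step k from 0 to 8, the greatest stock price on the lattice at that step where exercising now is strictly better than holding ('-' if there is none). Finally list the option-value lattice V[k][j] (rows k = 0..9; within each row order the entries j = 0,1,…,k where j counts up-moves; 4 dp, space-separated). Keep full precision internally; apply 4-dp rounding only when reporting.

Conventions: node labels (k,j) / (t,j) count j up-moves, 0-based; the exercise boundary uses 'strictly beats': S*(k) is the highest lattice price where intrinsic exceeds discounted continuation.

Δt=0.17700  u=1.19528  d=0.83662  q=0.48679  discount=0.98891
step 9 (expiry): payoffs max(K−S,0) = 106.1292 95.7244 80.8589 59.6206 29.2775 0.0000 0.0000 0.0000 0.0000 0.0000
step 8: (k=8,j=0): S=29.0104, K−S=101.3896, hold=99.9436 ⇒ V=101.3896 exercise | (k=8,j=1): S=41.4472, K−S=88.9528, hold=87.5068 ⇒ V=88.9528 exercise | (k=8,j=2): S=59.2156, K−S=71.1844, hold=69.7384 ⇒ V=71.1844 exercise | (k=8,j=3): S=84.6014, K−S=45.7986, hold=44.3526 ⇒ V=45.7986 exercise | (k=8,j=4): S=120.8700, K−S=9.5300, hold=14.8590 ⇒ V=14.8590 continue | (k=8,j=5): S=172.6870, K−S=0.0000, hold=0.0000 ⇒ V=0.0000 continue | (k=8,j=6): S=246.7180, K−S=0.0000, hold=0.0000 ⇒ V=0.0000 continue | (k=8,j=7): S=352.4861, K−S=0.0000, hold=0.0000 ⇒ V=0.0000 continue | (k=8,j=8): S=503.5970, K−S=0.0000, hold=0.0000 ⇒ V=0.0000 continue  boundary S*=84.6014
step 7: (k=7,j=0): S=34.6756, K−S=95.7244, hold=94.2783 ⇒ V=95.7244 exercise | (k=7,j=1): S=49.5411, K−S=80.8589, hold=79.4129 ⇒ V=80.8589 exercise | (k=7,j=2): S=70.7794, K−S=59.6206, hold=58.1746 ⇒ V=59.6206 exercise | (k=7,j=3): S=101.1225, K−S=29.2775, hold=30.3968 ⇒ V=30.3968 continue | (k=7,j=4): S=144.4738, K−S=0.0000, hold=7.5412 ⇒ V=7.5412 continue | (k=7,j=5): S=206.4098, K−S=0.0000, hold=0.0000 ⇒ V=0.0000 continue | (k=7,j=6): S=294.8977, K−S=0.0000, hold=0.0000 ⇒ V=0.0000 continue | (k=7,j=7): S=421.3205, K−S=0.0000, hold=0.0000 ⇒ V=0.0000 continue  boundary S*=70.7794
step 6: (k=6,j=0): S=41.4472, K−S=88.9528, hold=87.5068 ⇒ V=88.9528 exercise | (k=6,j=1): S=59.2156, K−S=71.1844, hold=69.7384 ⇒ V=71.1844 exercise | (k=6,j=2): S=84.6014, K−S=45.7986, hold=44.8914 ⇒ V=45.7986 exercise | (k=6,j=3): S=120.8700, K−S=9.5300, hold=19.0573 ⇒ V=19.0573 continue | (k=6,j=4): S=172.6870, K−S=0.0000, hold=3.8273 ⇒ V=3.8273 continue | (k=6,j=5): S=246.7180, K−S=0.0000, hold=0.0000 ⇒ V=0.0000 continue | (k=6,j=6): S=352.4861, K−S=0.0000, hold=0.0000 ⇒ V=0.0000 continue  boundary S*=84.6014
step 5: (k=5,j=0): S=49.5411, K−S=80.8589, hold=79.4129 ⇒ V=80.8589 exercise | (k=5,j=1): S=70.7794, K−S=59.6206, hold=58.1746 ⇒ V=59.6206 exercise | (k=5,j=2): S=101.1225, K−S=29.2775, hold=32.4178 ⇒ V=32.4178 continue | (k=5,j=3): S=144.4738, K−S=0.0000, hold=11.5144 ⇒ V=11.5144 continue | (k=5,j=4): S=206.4098, K−S=0.0000, hold=1.9425 ⇒ V=1.9425 continue | (k=5,j=5): S=294.8977, K−S=0.0000, hold=0.0000 ⇒ V=0.0000 continue  boundary S*=70.7794
step 4: (k=4,j=0): S=59.2156, K−S=71.1844, hold=69.7384 ⇒ V=71.1844 exercise | (k=4,j=1): S=84.6014, K−S=45.7986, hold=45.8643 ⇒ V=45.8643 continue | (k=4,j=2): S=120.8700, K−S=9.5300, hold=21.9957 ⇒ V=21.9957 continue | (k=4,j=3): S=172.6870, K−S=0.0000, hold=6.7789 ⇒ V=6.7789 continue | (k=4,j=4): S=246.7180, K−S=0.0000, hold=0.9858 ⇒ V=0.9858 continue  boundary S*=59.2156
step 3: (k=3,j=0): S=70.7794, K−S=59.6206, hold=58.2062 ⇒ V=59.6206 exercise | (k=3,j=1): S=101.1225, K−S=29.2775, hold=33.8656 ⇒ V=33.8656 continue | (k=3,j=2): S=144.4738, K−S=0.0000, hold=14.4266 ⇒ V=14.4266 continue | (k=3,j=3): S=206.4098, K−S=0.0000, hold=3.9150 ⇒ V=3.9150 continue  boundary S*=70.7794
step 2: (k=2,j=0): S=84.6014, K−S=45.7986, hold=46.5613 ⇒ V=46.5613 continue | (k=2,j=1): S=120.8700, K−S=9.5300, hold=24.1323 ⇒ V=24.1323 continue | (k=2,j=2): S=172.6870, K−S=0.0000, hold=9.2065 ⇒ V=9.2065 continue  boundary S*=-
step 1: (k=1,j=0): S=101.1225, K−S=29.2775, hold=35.2479 ⇒ V=35.2479 continue | (k=1,j=1): S=144.4738, K−S=0.0000, hold=16.6796 ⇒ V=16.6796 continue  boundary S*=-
step 0: (k=0,j=0): S=120.8700, K−S=9.5300, hold=25.9185 ⇒ V=25.9185 continue  boundary S*=-

price = 25.9185
boundary = - - - 70.7794 59.2156 70.7794 84.6014 70.7794 84.6014
tree:
25.9185
35.2479 16.6796
46.5613 24.1323 9.2065
59.6206 33.8656 14.4266 3.9150
71.1844 45.8643 21.9957 6.7789 0.9858
80.8589 59.6206 32.4178 11.5144 1.9425 0.0000
88.9528 71.1844 45.7986 19.0573 3.8273 0.0000 0.0000
95.7244 80.8589 59.6206 30.3968 7.5412 0.0000 0.0000 0.0000
101.3896 88.9528 71.1844 45.7986 14.8590 0.0000 0.0000 0.0000 0.0000
106.1292 95.7244 80.8589 59.6206 29.2775 0.0000 0.0000 0.0000 0.0000 0.0000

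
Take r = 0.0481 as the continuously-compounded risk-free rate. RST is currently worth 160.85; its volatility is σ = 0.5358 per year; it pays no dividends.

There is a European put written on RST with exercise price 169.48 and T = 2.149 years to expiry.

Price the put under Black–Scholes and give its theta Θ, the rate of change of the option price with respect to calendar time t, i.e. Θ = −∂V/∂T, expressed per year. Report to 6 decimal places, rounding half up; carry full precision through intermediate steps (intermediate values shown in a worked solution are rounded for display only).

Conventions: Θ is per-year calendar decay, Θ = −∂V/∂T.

σ√T = 0.5358·√2.149 = 0.785454
d₁ = (ln(S/K) + (r+σ²/2)T) / (σ√T) = (ln(160.85/169.48) + (0.0481+0.5358²/2)·2.149) / 0.785454 = (-0.052263 + 0.411836) / 0.785454 = 0.457790
d₂ = d₁ − σ√T = 0.457790 − 0.785454 = -0.327664
e^{−rT} = 0.901796
N(−d₁) = 0.323552,  N(−d₂) = 0.628417
Put price V = K·e^{−rT}·N(−d₂) − S·N(−d₁) = 96.045001 − 52.043260 = 44.001741
φ(d₁) = (1/√(2π))·e^{−d₁²/2} = 0.359254
Θ = −S·φ(d₁)·σ/(2√T) + r·K·e^{−rT}·N(−d₂) = −10.560334 + 4.619765 = -5.940569

price = 44.001741
Θ = -5.940569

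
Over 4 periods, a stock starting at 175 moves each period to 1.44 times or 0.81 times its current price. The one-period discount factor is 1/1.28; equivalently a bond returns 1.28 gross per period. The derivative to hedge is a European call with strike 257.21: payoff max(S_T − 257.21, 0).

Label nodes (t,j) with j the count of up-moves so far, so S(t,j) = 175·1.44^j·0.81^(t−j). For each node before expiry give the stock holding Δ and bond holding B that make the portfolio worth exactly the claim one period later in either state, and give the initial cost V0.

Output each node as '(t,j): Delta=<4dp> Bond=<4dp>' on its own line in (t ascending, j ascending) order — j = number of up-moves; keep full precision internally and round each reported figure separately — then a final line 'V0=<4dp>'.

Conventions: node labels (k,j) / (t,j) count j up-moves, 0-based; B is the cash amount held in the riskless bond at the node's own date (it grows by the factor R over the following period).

(0,0): Delta=0.8957 Bond=-73.5112
(1,0): Delta=0.6317 Bond=-56.6600
(1,1): Delta=0.9463 Bond=-106.8380
(2,0): Delta=0.0000 Bond=0.0000
(2,1): Delta=0.7526 Bond=-97.2141
(2,2): Delta=0.9834 Bond=-150.2126
(3,0): Delta=0.0000 Bond=0.0000
(3,1): Delta=0.0000 Bond=0.0000
(3,2): Delta=0.8967 Bond=-166.7945
(3,3): Delta=1.0000 Bond=-200.9453
V0=83.2433

Since d<R<u, set p* = (R−d)/(u−d) = 0.7460; price each node as the discounted p*-expectation of its children.
At maturity the claim pays: V(4,0)=0.0000, V(4,1)=0.0000, V(4,2)=0.0000, V(4,3)=166.0532, V(4,4)=495.2580
(3,0): S=93.0022. Δ = (V_up−V_dn)/(S_up−S_dn) = (0.0000−0.0000)/(133.9231−75.3318) = 0.0000. V = [p*·0.0000 + (1−p*)·0.0000]/1.28 = 0.0000. B = V − Δ·S = 0.0000.
(3,1): S=165.3372. Δ = (V_up−V_dn)/(S_up−S_dn) = (0.0000−0.0000)/(238.0856−133.9231) = 0.0000. V = [p*·0.0000 + (1−p*)·0.0000]/1.28 = 0.0000. B = V − Δ·S = 0.0000.
(3,2): S=293.9328. Δ = (V_up−V_dn)/(S_up−S_dn) = (166.0532−0.0000)/(423.2632−238.0856) = 0.8967. V = [p*·166.0532 + (1−p*)·0.0000]/1.28 = 96.7820. B = V − Δ·S = -166.7945.
(3,3): S=522.5472. Δ = (V_up−V_dn)/(S_up−S_dn) = (495.2580−166.0532)/(752.4680−423.2632) = 1.0000. V = [p*·495.2580 + (1−p*)·166.0532]/1.28 = 321.6019. B = V − Δ·S = -200.9453.
(2,0): S=114.8175. Δ = (V_up−V_dn)/(S_up−S_dn) = (0.0000−0.0000)/(165.3372−93.0022) = 0.0000. V = [p*·0.0000 + (1−p*)·0.0000]/1.28 = 0.0000. B = V − Δ·S = 0.0000.
(2,1): S=204.1200. Δ = (V_up−V_dn)/(S_up−S_dn) = (96.7820−0.0000)/(293.9328−165.3372) = 0.7526. V = [p*·96.7820 + (1−p*)·0.0000]/1.28 = 56.4082. B = V − Δ·S = -97.2141.
(2,2): S=362.8800. Δ = (V_up−V_dn)/(S_up−S_dn) = (321.6019−96.7820)/(522.5472−293.9328) = 0.9834. V = [p*·321.6019 + (1−p*)·96.7820]/1.28 = 206.6444. B = V − Δ·S = -150.2126.
(1,0): S=141.7500. Δ = (V_up−V_dn)/(S_up−S_dn) = (56.4082−0.0000)/(204.1200−114.8175) = 0.6317. V = [p*·56.4082 + (1−p*)·0.0000]/1.28 = 32.8768. B = V − Δ·S = -56.6600.
(1,1): S=252.0000. Δ = (V_up−V_dn)/(S_up−S_dn) = (206.6444−56.4082)/(362.8800−204.1200) = 0.9463. V = [p*·206.6444 + (1−p*)·56.4082]/1.28 = 131.6321. B = V − Δ·S = -106.8380.
(0,0): S=175.0000. Δ = (V_up−V_dn)/(S_up−S_dn) = (131.6321−32.8768)/(252.0000−141.7500) = 0.8957. V = [p*·131.6321 + (1−p*)·32.8768]/1.28 = 83.2433. B = V − Δ·S = -73.5112.
Sanity check at the root: Δ(0,0)·S0 + B(0,0) reproduces V0 = 83.2433.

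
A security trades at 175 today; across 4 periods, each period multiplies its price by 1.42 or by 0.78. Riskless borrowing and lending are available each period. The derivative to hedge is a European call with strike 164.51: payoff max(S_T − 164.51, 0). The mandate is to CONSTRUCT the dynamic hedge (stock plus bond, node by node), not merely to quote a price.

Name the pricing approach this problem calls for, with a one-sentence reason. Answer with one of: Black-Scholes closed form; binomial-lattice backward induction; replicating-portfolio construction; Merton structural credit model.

framework: replicating-portfolio construction

Key observation: a price alone would not answer the question — the per-node share/bond construction on the spot-175, 1.42/0.78 tree is required, and only the replicating-portfolio method yields it.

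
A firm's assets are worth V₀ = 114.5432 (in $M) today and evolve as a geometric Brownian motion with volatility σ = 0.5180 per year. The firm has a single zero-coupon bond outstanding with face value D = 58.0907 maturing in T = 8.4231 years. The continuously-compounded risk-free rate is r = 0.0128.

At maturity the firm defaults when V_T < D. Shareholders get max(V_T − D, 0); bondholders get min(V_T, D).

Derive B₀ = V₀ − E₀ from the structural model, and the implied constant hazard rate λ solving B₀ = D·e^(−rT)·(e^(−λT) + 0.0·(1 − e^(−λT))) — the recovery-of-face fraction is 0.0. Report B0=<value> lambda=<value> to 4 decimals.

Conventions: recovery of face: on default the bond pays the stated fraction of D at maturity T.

Work the structural quantities from V₀ = 114.5432 against face 58.0907:
d₁ = [ln(V₀/D) + (r + σ²/2)T] / (σ√T)
   = [ln(114.5432/58.0907) + (0.0128 + 0.5·0.5180²)·8.4231] / (0.5180·√8.4231)
   = [0.678946 + 1.237876] / 1.503370 = 1.275017
d₂ = d₁ − σ√T = 1.275017 − 1.503370 = -0.228352
N(d₁) = 0.898848,  N(d₂) = 0.409686,  e^(−rT) = 0.897793
E₀ = V₀·N(d₁) − D·e^(−rT)·N(d₂)
   = 114.5432·0.898848 − 58.0907·0.897793·0.409686 = 81.590436
B₀ = V₀ − E₀ = 114.5432 − 81.590436 = 32.952764
e^(−λT) = (B₀·e^(rT)/D − 0)/(1 − 0) = (32.9528·1.113842/58.0907 − 0)/1 = 0.63184342
λ = −ln(0.63184342)/8.4231 = 0.054506

B0=32.9528 lambda=0.0545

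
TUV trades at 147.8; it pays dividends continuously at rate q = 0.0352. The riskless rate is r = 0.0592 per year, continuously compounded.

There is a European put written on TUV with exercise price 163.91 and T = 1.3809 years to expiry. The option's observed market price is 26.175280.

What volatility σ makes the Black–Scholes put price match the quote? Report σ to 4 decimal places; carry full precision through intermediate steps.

At σ = 0.3035 the Black–Scholes value reproduces the quote:
σ√T = 0.3035·√1.3809 = 0.356648
d₁ = (ln(S/K) + (r−q+σ²/2)T) / (σ√T) = (ln(147.8/163.91) + (0.0592−0.0352+0.3035²/2)·1.3809) / 0.356648 = (-0.103457 + 0.096741) / 0.356648 = -0.018834
d₂ = d₁ − σ√T = -0.018834 − 0.356648 = -0.375482
e^{−rT} = 0.921503
e^{−qT} = 0.952555
N(−d₁) = 0.507513,  N(−d₂) = 0.646349
V = K·e^{−rT}·N(−d₂) − S·e^{−qT}·N(−d₁) = 97.626828 − 71.451548 = 26.175280 (the observed quote) — the price is monotone increasing in volatility, hence this σ is the only solution

sigma = 0.3035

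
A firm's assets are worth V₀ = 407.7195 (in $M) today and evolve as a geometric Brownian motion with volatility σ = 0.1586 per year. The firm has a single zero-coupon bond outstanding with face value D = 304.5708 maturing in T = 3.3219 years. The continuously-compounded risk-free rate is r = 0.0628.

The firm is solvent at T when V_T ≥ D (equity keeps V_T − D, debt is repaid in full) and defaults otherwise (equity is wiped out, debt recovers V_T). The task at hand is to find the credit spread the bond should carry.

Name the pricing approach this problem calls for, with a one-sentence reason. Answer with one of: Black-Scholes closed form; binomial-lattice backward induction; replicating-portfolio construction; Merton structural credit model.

framework: Merton structural credit model

Key observation: the data describe a firm's assets (V₀ = 407.7195, GBM) and a single zero-coupon debt of face 304.5708, so credit quantities follow from equity-as-call in the structural model.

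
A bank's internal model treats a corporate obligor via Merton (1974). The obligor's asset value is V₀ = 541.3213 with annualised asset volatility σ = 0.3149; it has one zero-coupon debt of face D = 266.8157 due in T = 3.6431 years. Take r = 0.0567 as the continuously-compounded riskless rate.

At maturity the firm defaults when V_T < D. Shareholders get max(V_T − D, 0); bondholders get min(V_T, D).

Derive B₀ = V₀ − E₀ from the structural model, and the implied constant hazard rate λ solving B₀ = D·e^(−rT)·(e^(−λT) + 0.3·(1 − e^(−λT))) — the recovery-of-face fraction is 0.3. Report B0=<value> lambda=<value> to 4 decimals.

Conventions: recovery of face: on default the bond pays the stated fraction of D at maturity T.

Equity is a call on the firm's assets struck at D = 266.8157:
d₁ = [ln(V₀/D) + (r + σ²/2)T] / (σ√T)
   = [ln(541.3213/266.8157) + (0.0567 + 0.5·0.3149²)·3.6431] / (0.3149·√3.6431)
   = [0.707455 + 0.387192] / 0.601047 = 1.821235
d₂ = d₁ − σ√T = 1.821235 − 0.601047 = 1.220188
N(d₁) = 0.965714,  N(d₂) = 0.888803,  e^(−rT) = 0.813374
E₀ = V₀·N(d₁) − D·e^(−rT)·N(d₂)
   = 541.3213·0.965714 − 266.8157·0.813374·0.888803 = 329.872768
B₀ = V₀ − E₀ = 541.3213 − 329.872768 = 211.448532
e^(−λT) = (B₀·e^(rT)/D − 0.3)/(1 − 0.3) = (211.4485·1.229446/266.8157 − 0.3)/0.7 = 0.96331786
λ = −ln(0.96331786)/3.6431 = 0.010258

B0=211.4485 lambda=0.0103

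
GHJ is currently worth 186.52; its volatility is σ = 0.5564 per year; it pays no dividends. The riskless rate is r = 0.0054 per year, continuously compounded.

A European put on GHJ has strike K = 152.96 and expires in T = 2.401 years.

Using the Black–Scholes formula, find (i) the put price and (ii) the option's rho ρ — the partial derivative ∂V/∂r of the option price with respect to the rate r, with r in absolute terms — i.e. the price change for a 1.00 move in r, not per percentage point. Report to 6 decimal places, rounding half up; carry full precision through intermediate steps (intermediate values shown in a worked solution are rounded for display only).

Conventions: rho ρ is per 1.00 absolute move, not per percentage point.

σ√T = 0.5564·√2.401 = 0.862151
d₁ = (ln(S/K) + (r+σ²/2)T) / (σ√T) = (ln(186.52/152.96) + (0.0054+0.5564²/2)·2.401) / 0.862151 = (0.198362 + 0.384617) / 0.862151 = 0.676192
d₂ = d₁ − σ√T = 0.676192 − 0.862151 = -0.185959
e^{−rT} = 0.987118
N(−d₁) = 0.249459,  N(−d₂) = 0.573761
Put price V = K·e^{−rT}·N(−d₂) − S·N(−d₁) = 86.632022 − 46.529167 = 40.102855
ρ = −K·T·e^{−rT}·N(−d₂) = -208.003485

price = 40.102855
ρ = -208.003485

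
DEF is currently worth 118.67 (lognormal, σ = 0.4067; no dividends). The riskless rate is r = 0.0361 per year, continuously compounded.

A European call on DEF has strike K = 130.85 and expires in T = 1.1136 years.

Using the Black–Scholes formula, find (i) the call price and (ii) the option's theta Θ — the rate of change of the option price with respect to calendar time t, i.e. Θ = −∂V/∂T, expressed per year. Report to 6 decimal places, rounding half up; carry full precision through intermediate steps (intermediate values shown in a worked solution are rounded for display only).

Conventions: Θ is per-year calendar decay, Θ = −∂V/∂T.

price = 17.431431
Θ = -10.743590

σ√T = 0.4067·√1.1136 = 0.429179
d₁ = (ln(S/K) + (r+σ²/2)T) / (σ√T) = (ln(118.67/130.85) + (0.0361+0.4067²/2)·1.1136) / 0.429179 = (-0.097705 + 0.132298) / 0.429179 = 0.080603
d₂ = d₁ − σ√T = 0.080603 − 0.429179 = -0.348576
e^{−rT} = 0.960596
N(d₁) = 0.532121,  N(d₂) = 0.363704
Call price V = S·N(d₁) − K·e^{−rT}·N(d₂) = 63.146836 − 45.715405 = 17.431431
φ(d₁) = (1/√(2π))·e^{−d₁²/2} = 0.397648
Θ = −S·φ(d₁)·σ/(2√T) − r·K·e^{−rT}·N(d₂) = −9.093264 − 1.650326 = -10.743590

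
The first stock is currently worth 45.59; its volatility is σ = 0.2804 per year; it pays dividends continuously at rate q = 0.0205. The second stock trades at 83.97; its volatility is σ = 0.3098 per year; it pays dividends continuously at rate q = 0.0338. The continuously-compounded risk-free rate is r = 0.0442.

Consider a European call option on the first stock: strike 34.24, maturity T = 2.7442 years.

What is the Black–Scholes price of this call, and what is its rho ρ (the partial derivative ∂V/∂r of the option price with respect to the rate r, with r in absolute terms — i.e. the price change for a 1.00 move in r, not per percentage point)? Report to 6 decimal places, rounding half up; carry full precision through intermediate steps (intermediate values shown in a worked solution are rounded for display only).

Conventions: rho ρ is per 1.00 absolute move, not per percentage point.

σ√T = 0.2804·√2.7442 = 0.464500
d₁ = (ln(S/K) + (r−q+σ²/2)T) / (σ√T) = (ln(45.59/34.24) + (0.0442−0.0205+0.2804²/2)·2.7442) / 0.464500 = (0.286294 + 0.172918) / 0.464500 = 0.988614
d₂ = d₁ − σ√T = 0.988614 − 0.464500 = 0.524114
e^{−rT} = 0.885774
e^{−qT} = 0.945297
N(d₁) = 0.838574,  N(d₂) = 0.699900
Call price V = S·e^{−qT}·N(d₁) − K·e^{−rT}·N(d₂) = 36.139265 − 21.227208 = 14.912057
ρ = K·T·e^{−rT}·N(d₂) = 58.251705

price = 14.912057
ρ = 58.251705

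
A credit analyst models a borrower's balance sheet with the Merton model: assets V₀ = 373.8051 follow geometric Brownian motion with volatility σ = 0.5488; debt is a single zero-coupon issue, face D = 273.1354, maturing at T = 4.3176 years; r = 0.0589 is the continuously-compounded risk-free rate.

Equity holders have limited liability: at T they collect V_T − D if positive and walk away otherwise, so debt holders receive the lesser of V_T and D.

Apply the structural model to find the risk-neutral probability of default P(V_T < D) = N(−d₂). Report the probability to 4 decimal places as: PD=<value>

With assets at 373.8051 and a single debt payment of 273.1354 at 4.3176 years:
d₁ = [ln(V₀/D) + (r + σ²/2)T] / (σ√T)
   = [ln(373.8051/273.1354) + (0.0589 + 0.5·0.5488²)·4.3176] / (0.5488·√4.3176)
   = [0.313767 + 0.904497] / 1.140342 = 1.068332
d₂ = d₁ − σ√T = 1.068332 − 1.140342 = -0.072011
risk-neutral PD = N(−d₂) = N(0.072011) = 0.528703

PD=0.5287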